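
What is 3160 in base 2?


Divide by 2 repeatedly:
3160 ÷ 2 = 1580 remainder 0
1580 ÷ 2 = 790 remainder 0
790 ÷ 2 = 395 remainder 0
395 ÷ 2 = 197 remainder 1
197 ÷ 2 = 98 remainder 1
98 ÷ 2 = 49 remainder 0
49 ÷ 2 = 24 remainder 1
24 ÷ 2 = 12 remainder 0
12 ÷ 2 = 6 remainder 0
6 ÷ 2 = 3 remainder 0
3 ÷ 2 = 1 remainder 1
1 ÷ 2 = 0 remainder 1
Reading remainders bottom-up:
= 110001011000


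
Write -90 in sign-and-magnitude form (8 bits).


Sign bit: 1 (negative)
Magnitude: 90 = 1011010
= 11011010


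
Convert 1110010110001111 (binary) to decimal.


Positional values:
Bit 0: 1 × 2^0 = 1
Bit 1: 1 × 2^1 = 2
Bit 2: 1 × 2^2 = 4
Bit 3: 1 × 2^3 = 8
Bit 7: 1 × 2^7 = 128
Bit 8: 1 × 2^8 = 256
Bit 10: 1 × 2^10 = 1024
Bit 13: 1 × 2^13 = 8192
Bit 14: 1 × 2^14 = 16384
Bit 15: 1 × 2^15 = 32768
Sum = 1 + 2 + 4 + 8 + 128 + 256 + 1024 + 8192 + 16384 + 32768
= 58767


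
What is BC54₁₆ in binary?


Each hex digit → 4 binary bits:
  B = 1011
  C = 1100
  5 = 0101
  4 = 0100
Concatenate: 1011 1100 0101 0100
= 1011110001010100


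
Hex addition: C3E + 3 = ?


Align and add column by column (LSB to MSB, each column mod 16 with carry):
  0C3E
+ 0003
  ----
  col 0: E(14) + 3(3) + 0 (carry in) = 17 → 1(1), carry out 1
  col 1: 3(3) + 0(0) + 1 (carry in) = 4 → 4(4), carry out 0
  col 2: C(12) + 0(0) + 0 (carry in) = 12 → C(12), carry out 0
  col 3: 0(0) + 0(0) + 0 (carry in) = 0 → 0(0), carry out 0
Reading digits MSB→LSB: 0C41
Strip leading zeros: C41
= 0xC41


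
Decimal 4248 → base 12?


Divide by 12 repeatedly:
4248 ÷ 12 = 354 remainder 0
354 ÷ 12 = 29 remainder 6
29 ÷ 12 = 2 remainder 5
2 ÷ 12 = 0 remainder 2
Reading remainders bottom-up:
= 2560


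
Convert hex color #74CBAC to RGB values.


Hex: #74CBAC
R = 74₁₆ = 116
G = CB₁₆ = 203
B = AC₁₆ = 172
= RGB(116, 203, 172)


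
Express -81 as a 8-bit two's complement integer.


Original: 01010001
Step 1 - Invert all bits: 10101110
Step 2 - Add 1: 10101110 + 1
= 10101111 (represents -81)


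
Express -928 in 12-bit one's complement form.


Original: 001110100000
Invert all bits:
  bit 0: 0 → 1
  bit 1: 0 → 1
  bit 2: 1 → 0
  bit 3: 1 → 0
  bit 4: 1 → 0
  bit 5: 0 → 1
  bit 6: 1 → 0
  bit 7: 0 → 1
  bit 8: 0 → 1
  bit 9: 0 → 1
  bit 10: 0 → 1
  bit 11: 0 → 1
= 110001011111


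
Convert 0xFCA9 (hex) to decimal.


Positional values:
Position 0: 9 × 16^0 = 9 × 1 = 9
Position 1: A × 16^1 = 10 × 16 = 160
Position 2: C × 16^2 = 12 × 256 = 3072
Position 3: F × 16^3 = 15 × 4096 = 61440
Sum = 9 + 160 + 3072 + 61440
= 64681


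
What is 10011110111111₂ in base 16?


Group into 4-bit nibbles: 0010011110111111
  0010 = 2
  0111 = 7
  1011 = B
  1111 = F
= 0x27BF


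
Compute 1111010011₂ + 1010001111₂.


Align and add column by column (LSB to MSB, carry propagating):
  01111010011
+ 01010001111
  -----------
  col 0: 1 + 1 + 0 (carry in) = 2 → bit 0, carry out 1
  col 1: 1 + 1 + 1 (carry in) = 3 → bit 1, carry out 1
  col 2: 0 + 1 + 1 (carry in) = 2 → bit 0, carry out 1
  col 3: 0 + 1 + 1 (carry in) = 2 → bit 0, carry out 1
  col 4: 1 + 0 + 1 (carry in) = 2 → bit 0, carry out 1
  col 5: 0 + 0 + 1 (carry in) = 1 → bit 1, carry out 0
  col 6: 1 + 0 + 0 (carry in) = 1 → bit 1, carry out 0
  col 7: 1 + 1 + 0 (carry in) = 2 → bit 0, carry out 1
  col 8: 1 + 0 + 1 (carry in) = 2 → bit 0, carry out 1
  col 9: 1 + 1 + 1 (carry in) = 3 → bit 1, carry out 1
  col 10: 0 + 0 + 1 (carry in) = 1 → bit 1, carry out 0
Reading bits MSB→LSB: 11001100010
Strip leading zeros: 11001100010
= 11001100010


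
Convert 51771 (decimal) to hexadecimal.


Divide by 16 repeatedly:
51771 ÷ 16 = 3235 remainder 11 (B)
3235 ÷ 16 = 202 remainder 3 (3)
202 ÷ 16 = 12 remainder 10 (A)
12 ÷ 16 = 0 remainder 12 (C)
Reading remainders bottom-up:
= 0xCA3B


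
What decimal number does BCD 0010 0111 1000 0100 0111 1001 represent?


Each 4-bit group → digit:
  0010 → 2
  0111 → 7
  1000 → 8
  0100 → 4
  0111 → 7
  1001 → 9
= 278479


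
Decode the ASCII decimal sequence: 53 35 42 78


Codes (decimal): 53 35 42 78
Per-code ASCII lookup:
  53  (range 48-57: digits, 53 - 48 = 5) → '5'
  35  (special character) → '#'
  42  (special character) → '*'
  78  (range 65-90: uppercase, 78 - 65 = 13) → 'N'
= '5#*N'


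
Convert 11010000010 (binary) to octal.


Group into 3-bit groups: 011010000010
  011 = 3
  010 = 2
  000 = 0
  010 = 2
= 0o3202


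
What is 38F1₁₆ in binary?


Each hex digit → 4 binary bits:
  3 = 0011
  8 = 1000
  F = 1111
  1 = 0001
Concatenate: 0011 1000 1111 0001
= 0011100011110001


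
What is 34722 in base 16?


Divide by 16 repeatedly:
34722 ÷ 16 = 2170 remainder 2 (2)
2170 ÷ 16 = 135 remainder 10 (A)
135 ÷ 16 = 8 remainder 7 (7)
8 ÷ 16 = 0 remainder 8 (8)
Reading remainders bottom-up:
= 0x87A2


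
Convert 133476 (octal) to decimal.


Positional values:
Position 0: 6 × 8^0 = 6
Position 1: 7 × 8^1 = 56
Position 2: 4 × 8^2 = 256
Position 3: 3 × 8^3 = 1536
Position 4: 3 × 8^4 = 12288
Position 5: 1 × 8^5 = 32768
Sum = 6 + 56 + 256 + 1536 + 12288 + 32768
= 46910


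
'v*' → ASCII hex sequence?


String: 'v*'  (2 characters)
Per-character ASCII lookup:
  'v': lowercase starts at 97: 'v' = 97 + 21 = 118 → 0x76
  '*': special character: '*' = 42 → 0x2A
= 0x76 0x2A


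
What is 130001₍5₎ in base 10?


Positional values (base 5):
  1 × 5^0 = 1 × 1 = 1
  0 × 5^1 = 0 × 5 = 0
  0 × 5^2 = 0 × 25 = 0
  0 × 5^3 = 0 × 125 = 0
  3 × 5^4 = 3 × 625 = 1875
  1 × 5^5 = 1 × 3125 = 3125
Sum = 1 + 0 + 0 + 0 + 1875 + 3125
= 5001


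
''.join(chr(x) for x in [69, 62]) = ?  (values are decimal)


Codes (decimal): 69 62
Per-code ASCII lookup:
  69  (range 65-90: uppercase, 69 - 65 = 4) → 'E'
  62  (special character) → '>'
= 'E>'


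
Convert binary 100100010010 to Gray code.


Binary: 100100010010
Gray code: G = B XOR (B >> 1)
B >> 1 = 010010001001
100100010010 XOR 010010001001:
  1 XOR 0 = 1
  0 XOR 1 = 1
  0 XOR 0 = 0
  1 XOR 0 = 1
  0 XOR 1 = 1
  0 XOR 0 = 0
  0 XOR 0 = 0
  1 XOR 0 = 1
  0 XOR 1 = 1
  0 XOR 0 = 0
  1 XOR 0 = 1
  0 XOR 1 = 1
= 110110011011


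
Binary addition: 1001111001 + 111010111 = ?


Align and add column by column (LSB to MSB, carry propagating):
  01001111001
+ 00111010111
  -----------
  col 0: 1 + 1 + 0 (carry in) = 2 → bit 0, carry out 1
  col 1: 0 + 1 + 1 (carry in) = 2 → bit 0, carry out 1
  col 2: 0 + 1 + 1 (carry in) = 2 → bit 0, carry out 1
  col 3: 1 + 0 + 1 (carry in) = 2 → bit 0, carry out 1
  col 4: 1 + 1 + 1 (carry in) = 3 → bit 1, carry out 1
  col 5: 1 + 0 + 1 (carry in) = 2 → bit 0, carry out 1
  col 6: 1 + 1 + 1 (carry in) = 3 → bit 1, carry out 1
  col 7: 0 + 1 + 1 (carry in) = 2 → bit 0, carry out 1
  col 8: 0 + 1 + 1 (carry in) = 2 → bit 0, carry out 1
  col 9: 1 + 0 + 1 (carry in) = 2 → bit 0, carry out 1
  col 10: 0 + 0 + 1 (carry in) = 1 → bit 1, carry out 0
Reading bits MSB→LSB: 10001010000
Strip leading zeros: 10001010000
= 10001010000


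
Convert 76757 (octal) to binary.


Each octal digit → 3 binary bits:
  7 = 111
  6 = 110
  7 = 111
  5 = 101
  7 = 111
Concatenate: 111 110 111 101 111
= 111110111101111


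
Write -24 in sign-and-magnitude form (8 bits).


Sign bit: 1 (negative)
Magnitude: 24 = 0011000
= 10011000


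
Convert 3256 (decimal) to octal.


Divide by 8 repeatedly:
3256 ÷ 8 = 407 remainder 0
407 ÷ 8 = 50 remainder 7
50 ÷ 8 = 6 remainder 2
6 ÷ 8 = 0 remainder 6
Reading remainders bottom-up:
= 0o6270


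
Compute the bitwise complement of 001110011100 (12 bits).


Original: 001110011100
Invert all bits:
  bit 0: 0 → 1
  bit 1: 0 → 1
  bit 2: 1 → 0
  bit 3: 1 → 0
  bit 4: 1 → 0
  bit 5: 0 → 1
  bit 6: 0 → 1
  bit 7: 1 → 0
  bit 8: 1 → 0
  bit 9: 1 → 0
  bit 10: 0 → 1
  bit 11: 0 → 1
= 110001100011


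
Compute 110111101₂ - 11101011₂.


Align and subtract column by column (LSB to MSB, borrowing when needed):
  110111101
- 011101011
  ---------
  col 0: (1 - 0 borrow-in) - 1 → 1 - 1 = 0, borrow out 0
  col 1: (0 - 0 borrow-in) - 1 → borrow from next column: (0+2) - 1 = 1, borrow out 1
  col 2: (1 - 1 borrow-in) - 0 → 0 - 0 = 0, borrow out 0
  col 3: (1 - 0 borrow-in) - 1 → 1 - 1 = 0, borrow out 0
  col 4: (1 - 0 borrow-in) - 0 → 1 - 0 = 1, borrow out 0
  col 5: (1 - 0 borrow-in) - 1 → 1 - 1 = 0, borrow out 0
  col 6: (0 - 0 borrow-in) - 1 → borrow from next column: (0+2) - 1 = 1, borrow out 1
  col 7: (1 - 1 borrow-in) - 1 → borrow from next column: (0+2) - 1 = 1, borrow out 1
  col 8: (1 - 1 borrow-in) - 0 → 0 - 0 = 0, borrow out 0
Reading bits MSB→LSB: 011010010
Strip leading zeros: 11010010
= 11010010


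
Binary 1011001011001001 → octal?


Group into 3-bit groups: 001011001011001001
  001 = 1
  011 = 3
  001 = 1
  011 = 3
  001 = 1
  001 = 1
= 0o131311


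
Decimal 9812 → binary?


Divide by 2 repeatedly:
9812 ÷ 2 = 4906 remainder 0
4906 ÷ 2 = 2453 remainder 0
2453 ÷ 2 = 1226 remainder 1
1226 ÷ 2 = 613 remainder 0
613 ÷ 2 = 306 remainder 1
306 ÷ 2 = 153 remainder 0
153 ÷ 2 = 76 remainder 1
76 ÷ 2 = 38 remainder 0
38 ÷ 2 = 19 remainder 0
19 ÷ 2 = 9 remainder 1
9 ÷ 2 = 4 remainder 1
4 ÷ 2 = 2 remainder 0
2 ÷ 2 = 1 remainder 0
1 ÷ 2 = 0 remainder 1
Reading remainders bottom-up:
= 10011001010100


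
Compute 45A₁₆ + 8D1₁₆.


Align and add column by column (LSB to MSB, each column mod 16 with carry):
  045A
+ 08D1
  ----
  col 0: A(10) + 1(1) + 0 (carry in) = 11 → B(11), carry out 0
  col 1: 5(5) + D(13) + 0 (carry in) = 18 → 2(2), carry out 1
  col 2: 4(4) + 8(8) + 1 (carry in) = 13 → D(13), carry out 0
  col 3: 0(0) + 0(0) + 0 (carry in) = 0 → 0(0), carry out 0
Reading digits MSB→LSB: 0D2B
Strip leading zeros: D2B
= 0xD2B


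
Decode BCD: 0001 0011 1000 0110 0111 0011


Each 4-bit group → digit:
  0001 → 1
  0011 → 3
  1000 → 8
  0110 → 6
  0111 → 7
  0011 → 3
= 138673


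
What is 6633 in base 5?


Divide by 5 repeatedly:
6633 ÷ 5 = 1326 remainder 3
1326 ÷ 5 = 265 remainder 1
265 ÷ 5 = 53 remainder 0
53 ÷ 5 = 10 remainder 3
10 ÷ 5 = 2 remainder 0
2 ÷ 5 = 0 remainder 2
Reading remainders bottom-up:
= 203013


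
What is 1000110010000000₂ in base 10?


Positional values:
Bit 7: 1 × 2^7 = 128
Bit 10: 1 × 2^10 = 1024
Bit 11: 1 × 2^11 = 2048
Bit 15: 1 × 2^15 = 32768
Sum = 128 + 1024 + 2048 + 32768
= 35968


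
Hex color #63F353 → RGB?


Hex: #63F353
R = 63₁₆ = 99
G = F3₁₆ = 243
B = 53₁₆ = 83
= RGB(99, 243, 83)


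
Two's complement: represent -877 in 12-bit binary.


Original: 001101101101
Step 1 - Invert all bits: 110010010010
Step 2 - Add 1: 110010010010 + 1
= 110010010011 (represents -877)


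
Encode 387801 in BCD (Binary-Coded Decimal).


Each digit → 4-bit binary:
  3 → 0011
  8 → 1000
  7 → 0111
  8 → 1000
  0 → 0000
  1 → 0001
= 0011 1000 0111 1000 0000 0001


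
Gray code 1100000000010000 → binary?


Gray code: 1100000000010000
MSB stays the same: 1
Each subsequent bit = prev_binary XOR current_gray:
  B[1] = 1 XOR 1 = 0
  B[2] = 0 XOR 0 = 0
  B[3] = 0 XOR 0 = 0
  B[4] = 0 XOR 0 = 0
  B[5] = 0 XOR 0 = 0
  B[6] = 0 XOR 0 = 0
  B[7] = 0 XOR 0 = 0
  B[8] = 0 XOR 0 = 0
  B[9] = 0 XOR 0 = 0
  B[10] = 0 XOR 0 = 0
  B[11] = 0 XOR 1 = 1
  B[12] = 1 XOR 0 = 1
  B[13] = 1 XOR 0 = 1
  B[14] = 1 XOR 0 = 1
  B[15] = 1 XOR 0 = 1
= 1000000000011111 (32799 decimal)


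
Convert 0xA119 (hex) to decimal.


Positional values:
Position 0: 9 × 16^0 = 9 × 1 = 9
Position 1: 1 × 16^1 = 1 × 16 = 16
Position 2: 1 × 16^2 = 1 × 256 = 256
Position 3: A × 16^3 = 10 × 4096 = 40960
Sum = 9 + 16 + 256 + 40960
= 41241


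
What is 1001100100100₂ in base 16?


Group into 4-bit nibbles: 0001001100100100
  0001 = 1
  0011 = 3
  0010 = 2
  0100 = 4
= 0x1324


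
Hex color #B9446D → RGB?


Hex: #B9446D
R = B9₁₆ = 185
G = 44₁₆ = 68
B = 6D₁₆ = 109
= RGB(185, 68, 109)


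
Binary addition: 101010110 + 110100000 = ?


Align and add column by column (LSB to MSB, carry propagating):
  0101010110
+ 0110100000
  ----------
  col 0: 0 + 0 + 0 (carry in) = 0 → bit 0, carry out 0
  col 1: 1 + 0 + 0 (carry in) = 1 → bit 1, carry out 0
  col 2: 1 + 0 + 0 (carry in) = 1 → bit 1, carry out 0
  col 3: 0 + 0 + 0 (carry in) = 0 → bit 0, carry out 0
  col 4: 1 + 0 + 0 (carry in) = 1 → bit 1, carry out 0
  col 5: 0 + 1 + 0 (carry in) = 1 → bit 1, carry out 0
  col 6: 1 + 0 + 0 (carry in) = 1 → bit 1, carry out 0
  col 7: 0 + 1 + 0 (carry in) = 1 → bit 1, carry out 0
  col 8: 1 + 1 + 0 (carry in) = 2 → bit 0, carry out 1
  col 9: 0 + 0 + 1 (carry in) = 1 → bit 1, carry out 0
Reading bits MSB→LSB: 1011110110
Strip leading zeros: 1011110110
= 1011110110


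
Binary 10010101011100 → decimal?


Positional values:
Bit 2: 1 × 2^2 = 4
Bit 3: 1 × 2^3 = 8
Bit 4: 1 × 2^4 = 16
Bit 6: 1 × 2^6 = 64
Bit 8: 1 × 2^8 = 256
Bit 10: 1 × 2^10 = 1024
Bit 13: 1 × 2^13 = 8192
Sum = 4 + 8 + 16 + 64 + 256 + 1024 + 8192
= 9564


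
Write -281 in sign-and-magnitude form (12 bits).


Sign bit: 1 (negative)
Magnitude: 281 = 00100011001
= 100100011001


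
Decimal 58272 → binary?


Divide by 2 repeatedly:
58272 ÷ 2 = 29136 remainder 0
29136 ÷ 2 = 14568 remainder 0
14568 ÷ 2 = 7284 remainder 0
7284 ÷ 2 = 3642 remainder 0
3642 ÷ 2 = 1821 remainder 0
1821 ÷ 2 = 910 remainder 1
910 ÷ 2 = 455 remainder 0
455 ÷ 2 = 227 remainder 1
227 ÷ 2 = 113 remainder 1
113 ÷ 2 = 56 remainder 1
56 ÷ 2 = 28 remainder 0
28 ÷ 2 = 14 remainder 0
14 ÷ 2 = 7 remainder 0
7 ÷ 2 = 3 remainder 1
3 ÷ 2 = 1 remainder 1
1 ÷ 2 = 0 remainder 1
Reading remainders bottom-up:
= 1110001110100000


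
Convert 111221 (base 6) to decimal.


Positional values (base 6):
  1 × 6^0 = 1 × 1 = 1
  2 × 6^1 = 2 × 6 = 12
  2 × 6^2 = 2 × 36 = 72
  1 × 6^3 = 1 × 216 = 216
  1 × 6^4 = 1 × 1296 = 1296
  1 × 6^5 = 1 × 7776 = 7776
Sum = 1 + 12 + 72 + 216 + 1296 + 7776
= 9373


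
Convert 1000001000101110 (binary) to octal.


Group into 3-bit groups: 001000001000101110
  001 = 1
  000 = 0
  001 = 1
  000 = 0
  101 = 5
  110 = 6
= 0o101056


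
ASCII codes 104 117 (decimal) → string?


Codes (decimal): 104 117
Per-code ASCII lookup:
  104  (range 97-122: lowercase, 104 - 97 = 7) → 'h'
  117  (range 97-122: lowercase, 117 - 97 = 20) → 'u'
= 'hu'


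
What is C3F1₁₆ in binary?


Each hex digit → 4 binary bits:
  C = 1100
  3 = 0011
  F = 1111
  1 = 0001
Concatenate: 1100 0011 1111 0001
= 1100001111110001


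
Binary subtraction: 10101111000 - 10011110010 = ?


Align and subtract column by column (LSB to MSB, borrowing when needed):
  10101111000
- 10011110010
  -----------
  col 0: (0 - 0 borrow-in) - 0 → 0 - 0 = 0, borrow out 0
  col 1: (0 - 0 borrow-in) - 1 → borrow from next column: (0+2) - 1 = 1, borrow out 1
  col 2: (0 - 1 borrow-in) - 0 → borrow from next column: (-1+2) - 0 = 1, borrow out 1
  col 3: (1 - 1 borrow-in) - 0 → 0 - 0 = 0, borrow out 0
  col 4: (1 - 0 borrow-in) - 1 → 1 - 1 = 0, borrow out 0
  col 5: (1 - 0 borrow-in) - 1 → 1 - 1 = 0, borrow out 0
  col 6: (1 - 0 borrow-in) - 1 → 1 - 1 = 0, borrow out 0
  col 7: (0 - 0 borrow-in) - 1 → borrow from next column: (0+2) - 1 = 1, borrow out 1
  col 8: (1 - 1 borrow-in) - 0 → 0 - 0 = 0, borrow out 0
  col 9: (0 - 0 borrow-in) - 0 → 0 - 0 = 0, borrow out 0
  col 10: (1 - 0 borrow-in) - 1 → 1 - 1 = 0, borrow out 0
Reading bits MSB→LSB: 00010000110
Strip leading zeros: 10000110
= 10000110


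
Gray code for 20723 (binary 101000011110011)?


Binary: 101000011110011
Gray code: G = B XOR (B >> 1)
B >> 1 = 010100001111001
101000011110011 XOR 010100001111001:
  1 XOR 0 = 1
  0 XOR 1 = 1
  1 XOR 0 = 1
  0 XOR 1 = 1
  0 XOR 0 = 0
  0 XOR 0 = 0
  0 XOR 0 = 0
  1 XOR 0 = 1
  1 XOR 1 = 0
  1 XOR 1 = 0
  1 XOR 1 = 0
  0 XOR 1 = 1
  0 XOR 0 = 0
  1 XOR 0 = 1
  1 XOR 1 = 0
= 111100010001010


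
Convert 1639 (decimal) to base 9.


Divide by 9 repeatedly:
1639 ÷ 9 = 182 remainder 1
182 ÷ 9 = 20 remainder 2
20 ÷ 9 = 2 remainder 2
2 ÷ 9 = 0 remainder 2
Reading remainders bottom-up:
= 2221


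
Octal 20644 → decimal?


Positional values:
Position 0: 4 × 8^0 = 4
Position 1: 4 × 8^1 = 32
Position 2: 6 × 8^2 = 384
Position 3: 0 × 8^3 = 0
Position 4: 2 × 8^4 = 8192
Sum = 4 + 32 + 384 + 0 + 8192
= 8612


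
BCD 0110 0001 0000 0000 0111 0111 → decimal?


Each 4-bit group → digit:
  0110 → 6
  0001 → 1
  0000 → 0
  0000 → 0
  0111 → 7
  0111 → 7
= 610077


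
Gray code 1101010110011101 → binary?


Gray code: 1101010110011101
MSB stays the same: 1
Each subsequent bit = prev_binary XOR current_gray:
  B[1] = 1 XOR 1 = 0
  B[2] = 0 XOR 0 = 0
  B[3] = 0 XOR 1 = 1
  B[4] = 1 XOR 0 = 1
  B[5] = 1 XOR 1 = 0
  B[6] = 0 XOR 0 = 0
  B[7] = 0 XOR 1 = 1
  B[8] = 1 XOR 1 = 0
  B[9] = 0 XOR 0 = 0
  B[10] = 0 XOR 0 = 0
  B[11] = 0 XOR 1 = 1
  B[12] = 1 XOR 1 = 0
  B[13] = 0 XOR 1 = 1
  B[14] = 1 XOR 0 = 1
  B[15] = 1 XOR 1 = 0
= 1001100100010110 (39190 decimal)


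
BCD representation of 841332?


Each digit → 4-bit binary:
  8 → 1000
  4 → 0100
  1 → 0001
  3 → 0011
  3 → 0011
  2 → 0010
= 1000 0100 0001 0011 0011 0010


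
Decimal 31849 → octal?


Divide by 8 repeatedly:
31849 ÷ 8 = 3981 remainder 1
3981 ÷ 8 = 497 remainder 5
497 ÷ 8 = 62 remainder 1
62 ÷ 8 = 7 remainder 6
7 ÷ 8 = 0 remainder 7
Reading remainders bottom-up:
= 0o76151


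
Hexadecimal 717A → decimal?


Positional values:
Position 0: A × 16^0 = 10 × 1 = 10
Position 1: 7 × 16^1 = 7 × 16 = 112
Position 2: 1 × 16^2 = 1 × 256 = 256
Position 3: 7 × 16^3 = 7 × 4096 = 28672
Sum = 10 + 112 + 256 + 28672
= 29050


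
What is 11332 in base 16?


Divide by 16 repeatedly:
11332 ÷ 16 = 708 remainder 4 (4)
708 ÷ 16 = 44 remainder 4 (4)
44 ÷ 16 = 2 remainder 12 (C)
2 ÷ 16 = 0 remainder 2 (2)
Reading remainders bottom-up:
= 0x2C44


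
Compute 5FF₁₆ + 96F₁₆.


Align and add column by column (LSB to MSB, each column mod 16 with carry):
  05FF
+ 096F
  ----
  col 0: F(15) + F(15) + 0 (carry in) = 30 → E(14), carry out 1
  col 1: F(15) + 6(6) + 1 (carry in) = 22 → 6(6), carry out 1
  col 2: 5(5) + 9(9) + 1 (carry in) = 15 → F(15), carry out 0
  col 3: 0(0) + 0(0) + 0 (carry in) = 0 → 0(0), carry out 0
Reading digits MSB→LSB: 0F6E
Strip leading zeros: F6E
= 0xF6E


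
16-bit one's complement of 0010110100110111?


Original: 0010110100110111
Invert all bits:
  bit 0: 0 → 1
  bit 1: 0 → 1
  bit 2: 1 → 0
  bit 3: 0 → 1
  bit 4: 1 → 0
  bit 5: 1 → 0
  bit 6: 0 → 1
  bit 7: 1 → 0
  bit 8: 0 → 1
  bit 9: 0 → 1
  bit 10: 1 → 0
  bit 11: 1 → 0
  bit 12: 0 → 1
  bit 13: 1 → 0
  bit 14: 1 → 0
  bit 15: 1 → 0
= 1101001011001000


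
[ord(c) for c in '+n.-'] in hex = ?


String: '+n.-'  (4 characters)
Per-character ASCII lookup:
  '+': special character: '+' = 43 → 0x2B
  'n': lowercase starts at 97: 'n' = 97 + 13 = 110 → 0x6E
  '.': special character: '.' = 46 → 0x2E
  '-': special character: '-' = 45 → 0x2D
= 0x2B 0x6E 0x2E 0x2D


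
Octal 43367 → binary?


Each octal digit → 3 binary bits:
  4 = 100
  3 = 011
  3 = 011
  6 = 110
  7 = 111
Concatenate: 100 011 011 110 111
= 100011011110111


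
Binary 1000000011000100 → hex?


Group into 4-bit nibbles: 1000000011000100
  1000 = 8
  0000 = 0
  1100 = C
  0100 = 4
= 0x80C4


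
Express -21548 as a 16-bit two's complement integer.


Original: 0101010000101100
Step 1 - Invert all bits: 1010101111010011
Step 2 - Add 1: 1010101111010011 + 1
= 1010101111010100 (represents -21548)


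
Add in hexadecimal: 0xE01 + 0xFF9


Align and add column by column (LSB to MSB, each column mod 16 with carry):
  0E01
+ 0FF9
  ----
  col 0: 1(1) + 9(9) + 0 (carry in) = 10 → A(10), carry out 0
  col 1: 0(0) + F(15) + 0 (carry in) = 15 → F(15), carry out 0
  col 2: E(14) + F(15) + 0 (carry in) = 29 → D(13), carry out 1
  col 3: 0(0) + 0(0) + 1 (carry in) = 1 → 1(1), carry out 0
Reading digits MSB→LSB: 1DFA
Strip leading zeros: 1DFA
= 0x1DFA


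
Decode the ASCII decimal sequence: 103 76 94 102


Codes (decimal): 103 76 94 102
Per-code ASCII lookup:
  103  (range 97-122: lowercase, 103 - 97 = 6) → 'g'
  76  (range 65-90: uppercase, 76 - 65 = 11) → 'L'
  94  (special character) → '^'
  102  (range 97-122: lowercase, 102 - 97 = 5) → 'f'
= 'gL^f'


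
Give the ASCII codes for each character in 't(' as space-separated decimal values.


String: 't('  (2 characters)
Per-character ASCII lookup:
  't': lowercase starts at 97: 't' = 97 + 19 = 116
  '(': special character: '(' = 40
= 116 40


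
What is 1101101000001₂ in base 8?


Group into 3-bit groups: 001101101000001
  001 = 1
  101 = 5
  101 = 5
  000 = 0
  001 = 1
= 0o15501


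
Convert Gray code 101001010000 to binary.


Gray code: 101001010000
MSB stays the same: 1
Each subsequent bit = prev_binary XOR current_gray:
  B[1] = 1 XOR 0 = 1
  B[2] = 1 XOR 1 = 0
  B[3] = 0 XOR 0 = 0
  B[4] = 0 XOR 0 = 0
  B[5] = 0 XOR 1 = 1
  B[6] = 1 XOR 0 = 1
  B[7] = 1 XOR 1 = 0
  B[8] = 0 XOR 0 = 0
  B[9] = 0 XOR 0 = 0
  B[10] = 0 XOR 0 = 0
  B[11] = 0 XOR 0 = 0
= 110001100000 (3168 decimal)


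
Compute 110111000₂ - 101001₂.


Align and subtract column by column (LSB to MSB, borrowing when needed):
  110111000
- 000101001
  ---------
  col 0: (0 - 0 borrow-in) - 1 → borrow from next column: (0+2) - 1 = 1, borrow out 1
  col 1: (0 - 1 borrow-in) - 0 → borrow from next column: (-1+2) - 0 = 1, borrow out 1
  col 2: (0 - 1 borrow-in) - 0 → borrow from next column: (-1+2) - 0 = 1, borrow out 1
  col 3: (1 - 1 borrow-in) - 1 → borrow from next column: (0+2) - 1 = 1, borrow out 1
  col 4: (1 - 1 borrow-in) - 0 → 0 - 0 = 0, borrow out 0
  col 5: (1 - 0 borrow-in) - 1 → 1 - 1 = 0, borrow out 0
  col 6: (0 - 0 borrow-in) - 0 → 0 - 0 = 0, borrow out 0
  col 7: (1 - 0 borrow-in) - 0 → 1 - 0 = 1, borrow out 0
  col 8: (1 - 0 borrow-in) - 0 → 1 - 0 = 1, borrow out 0
Reading bits MSB→LSB: 110001111
Strip leading zeros: 110001111
= 110001111


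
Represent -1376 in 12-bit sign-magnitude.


Sign bit: 1 (negative)
Magnitude: 1376 = 10101100000
= 110101100000


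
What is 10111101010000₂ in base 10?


Positional values:
Bit 4: 1 × 2^4 = 16
Bit 6: 1 × 2^6 = 64
Bit 8: 1 × 2^8 = 256
Bit 9: 1 × 2^9 = 512
Bit 10: 1 × 2^10 = 1024
Bit 11: 1 × 2^11 = 2048
Bit 13: 1 × 2^13 = 8192
Sum = 16 + 64 + 256 + 512 + 1024 + 2048 + 8192
= 12112


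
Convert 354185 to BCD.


Each digit → 4-bit binary:
  3 → 0011
  5 → 0101
  4 → 0100
  1 → 0001
  8 → 1000
  5 → 0101
= 0011 0101 0100 0001 1000 0101


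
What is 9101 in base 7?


Divide by 7 repeatedly:
9101 ÷ 7 = 1300 remainder 1
1300 ÷ 7 = 185 remainder 5
185 ÷ 7 = 26 remainder 3
26 ÷ 7 = 3 remainder 5
3 ÷ 7 = 0 remainder 3
Reading remainders bottom-up:
= 35351


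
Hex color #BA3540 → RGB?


Hex: #BA3540
R = BA₁₆ = 186
G = 35₁₆ = 53
B = 40₁₆ = 64
= RGB(186, 53, 64)


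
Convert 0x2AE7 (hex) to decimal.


Positional values:
Position 0: 7 × 16^0 = 7 × 1 = 7
Position 1: E × 16^1 = 14 × 16 = 224
Position 2: A × 16^2 = 10 × 256 = 2560
Position 3: 2 × 16^3 = 2 × 4096 = 8192
Sum = 7 + 224 + 2560 + 8192
= 10983


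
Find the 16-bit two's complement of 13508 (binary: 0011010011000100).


Original: 0011010011000100
Step 1 - Invert all bits: 1100101100111011
Step 2 - Add 1: 1100101100111011 + 1
= 1100101100111100 (represents -13508)


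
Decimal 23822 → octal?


Divide by 8 repeatedly:
23822 ÷ 8 = 2977 remainder 6
2977 ÷ 8 = 372 remainder 1
372 ÷ 8 = 46 remainder 4
46 ÷ 8 = 5 remainder 6
5 ÷ 8 = 0 remainder 5
Reading remainders bottom-up:
= 0o56416


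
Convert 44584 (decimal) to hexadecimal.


Divide by 16 repeatedly:
44584 ÷ 16 = 2786 remainder 8 (8)
2786 ÷ 16 = 174 remainder 2 (2)
174 ÷ 16 = 10 remainder 14 (E)
10 ÷ 16 = 0 remainder 10 (A)
Reading remainders bottom-up:
= 0xAE28


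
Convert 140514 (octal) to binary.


Each octal digit → 3 binary bits:
  1 = 001
  4 = 100
  0 = 000
  5 = 101
  1 = 001
  4 = 100
Concatenate: 001 100 000 101 001 100
= 001100000101001100


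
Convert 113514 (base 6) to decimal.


Positional values (base 6):
  4 × 6^0 = 4 × 1 = 4
  1 × 6^1 = 1 × 6 = 6
  5 × 6^2 = 5 × 36 = 180
  3 × 6^3 = 3 × 216 = 648
  1 × 6^4 = 1 × 1296 = 1296
  1 × 6^5 = 1 × 7776 = 7776
Sum = 4 + 6 + 180 + 648 + 1296 + 7776
= 9910


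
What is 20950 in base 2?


Divide by 2 repeatedly:
20950 ÷ 2 = 10475 remainder 0
10475 ÷ 2 = 5237 remainder 1
5237 ÷ 2 = 2618 remainder 1
2618 ÷ 2 = 1309 remainder 0
1309 ÷ 2 = 654 remainder 1
654 ÷ 2 = 327 remainder 0
327 ÷ 2 = 163 remainder 1
163 ÷ 2 = 81 remainder 1
81 ÷ 2 = 40 remainder 1
40 ÷ 2 = 20 remainder 0
20 ÷ 2 = 10 remainder 0
10 ÷ 2 = 5 remainder 0
5 ÷ 2 = 2 remainder 1
2 ÷ 2 = 1 remainder 0
1 ÷ 2 = 0 remainder 1
Reading remainders bottom-up:
= 101000111010110


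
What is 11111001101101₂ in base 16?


Group into 4-bit nibbles: 0011111001101101
  0011 = 3
  1110 = E
  0110 = 6
  1101 = D
= 0x3E6D


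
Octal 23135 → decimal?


Positional values:
Position 0: 5 × 8^0 = 5
Position 1: 3 × 8^1 = 24
Position 2: 1 × 8^2 = 64
Position 3: 3 × 8^3 = 1536
Position 4: 2 × 8^4 = 8192
Sum = 5 + 24 + 64 + 1536 + 8192
= 9821


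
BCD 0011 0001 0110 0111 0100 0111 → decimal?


Each 4-bit group → digit:
  0011 → 3
  0001 → 1
  0110 → 6
  0111 → 7
  0100 → 4
  0111 → 7
= 316747


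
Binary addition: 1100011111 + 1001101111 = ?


Align and add column by column (LSB to MSB, carry propagating):
  01100011111
+ 01001101111
  -----------
  col 0: 1 + 1 + 0 (carry in) = 2 → bit 0, carry out 1
  col 1: 1 + 1 + 1 (carry in) = 3 → bit 1, carry out 1
  col 2: 1 + 1 + 1 (carry in) = 3 → bit 1, carry out 1
  col 3: 1 + 1 + 1 (carry in) = 3 → bit 1, carry out 1
  col 4: 1 + 0 + 1 (carry in) = 2 → bit 0, carry out 1
  col 5: 0 + 1 + 1 (carry in) = 2 → bit 0, carry out 1
  col 6: 0 + 1 + 1 (carry in) = 2 → bit 0, carry out 1
  col 7: 0 + 0 + 1 (carry in) = 1 → bit 1, carry out 0
  col 8: 1 + 0 + 0 (carry in) = 1 → bit 1, carry out 0
  col 9: 1 + 1 + 0 (carry in) = 2 → bit 0, carry out 1
  col 10: 0 + 0 + 1 (carry in) = 1 → bit 1, carry out 0
Reading bits MSB→LSB: 10110001110
Strip leading zeros: 10110001110
= 10110001110


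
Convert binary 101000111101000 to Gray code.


Binary: 101000111101000
Gray code: G = B XOR (B >> 1)
B >> 1 = 010100011110100
101000111101000 XOR 010100011110100:
  1 XOR 0 = 1
  0 XOR 1 = 1
  1 XOR 0 = 1
  0 XOR 1 = 1
  0 XOR 0 = 0
  0 XOR 0 = 0
  1 XOR 0 = 1
  1 XOR 1 = 0
  1 XOR 1 = 0
  1 XOR 1 = 0
  0 XOR 1 = 1
  1 XOR 0 = 1
  0 XOR 1 = 1
  0 XOR 0 = 0
  0 XOR 0 = 0
= 111100100011100


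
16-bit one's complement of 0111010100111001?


Original: 0111010100111001
Invert all bits:
  bit 0: 0 → 1
  bit 1: 1 → 0
  bit 2: 1 → 0
  bit 3: 1 → 0
  bit 4: 0 → 1
  bit 5: 1 → 0
  bit 6: 0 → 1
  bit 7: 1 → 0
  bit 8: 0 → 1
  bit 9: 0 → 1
  bit 10: 1 → 0
  bit 11: 1 → 0
  bit 12: 1 → 0
  bit 13: 0 → 1
  bit 14: 0 → 1
  bit 15: 1 → 0
= 1000101011000110


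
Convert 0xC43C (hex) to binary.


Each hex digit → 4 binary bits:
  C = 1100
  4 = 0100
  3 = 0011
  C = 1100
Concatenate: 1100 0100 0011 1100
= 1100010000111100


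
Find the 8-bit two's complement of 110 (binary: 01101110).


Original: 01101110
Step 1 - Invert all bits: 10010001
Step 2 - Add 1: 10010001 + 1
= 10010010 (represents -110)


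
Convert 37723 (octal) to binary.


Each octal digit → 3 binary bits:
  3 = 011
  7 = 111
  7 = 111
  2 = 010
  3 = 011
Concatenate: 011 111 111 010 011
= 011111111010011


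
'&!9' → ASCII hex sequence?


String: '&!9'  (3 characters)
Per-character ASCII lookup:
  '&': special character: '&' = 38 → 0x26
  '!': special character: '!' = 33 → 0x21
  '9': digits start at 48: '9' = 48 + 9 = 57 → 0x39
= 0x26 0x21 0x39


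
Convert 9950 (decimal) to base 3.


Divide by 3 repeatedly:
9950 ÷ 3 = 3316 remainder 2
3316 ÷ 3 = 1105 remainder 1
1105 ÷ 3 = 368 remainder 1
368 ÷ 3 = 122 remainder 2
122 ÷ 3 = 40 remainder 2
40 ÷ 3 = 13 remainder 1
13 ÷ 3 = 4 remainder 1
4 ÷ 3 = 1 remainder 1
1 ÷ 3 = 0 remainder 1
Reading remainders bottom-up:
= 111122112


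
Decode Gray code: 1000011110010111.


Gray code: 1000011110010111
MSB stays the same: 1
Each subsequent bit = prev_binary XOR current_gray:
  B[1] = 1 XOR 0 = 1
  B[2] = 1 XOR 0 = 1
  B[3] = 1 XOR 0 = 1
  B[4] = 1 XOR 0 = 1
  B[5] = 1 XOR 1 = 0
  B[6] = 0 XOR 1 = 1
  B[7] = 1 XOR 1 = 0
  B[8] = 0 XOR 1 = 1
  B[9] = 1 XOR 0 = 1
  B[10] = 1 XOR 0 = 1
  B[11] = 1 XOR 1 = 0
  B[12] = 0 XOR 0 = 0
  B[13] = 0 XOR 1 = 1
  B[14] = 1 XOR 1 = 0
  B[15] = 0 XOR 1 = 1
= 1111101011100101 (64229 decimal)


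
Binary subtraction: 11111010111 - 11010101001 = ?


Align and subtract column by column (LSB to MSB, borrowing when needed):
  11111010111
- 11010101001
  -----------
  col 0: (1 - 0 borrow-in) - 1 → 1 - 1 = 0, borrow out 0
  col 1: (1 - 0 borrow-in) - 0 → 1 - 0 = 1, borrow out 0
  col 2: (1 - 0 borrow-in) - 0 → 1 - 0 = 1, borrow out 0
  col 3: (0 - 0 borrow-in) - 1 → borrow from next column: (0+2) - 1 = 1, borrow out 1
  col 4: (1 - 1 borrow-in) - 0 → 0 - 0 = 0, borrow out 0
  col 5: (0 - 0 borrow-in) - 1 → borrow from next column: (0+2) - 1 = 1, borrow out 1
  col 6: (1 - 1 borrow-in) - 0 → 0 - 0 = 0, borrow out 0
  col 7: (1 - 0 borrow-in) - 1 → 1 - 1 = 0, borrow out 0
  col 8: (1 - 0 borrow-in) - 0 → 1 - 0 = 1, borrow out 0
  col 9: (1 - 0 borrow-in) - 1 → 1 - 1 = 0, borrow out 0
  col 10: (1 - 0 borrow-in) - 1 → 1 - 1 = 0, borrow out 0
Reading bits MSB→LSB: 00100101110
Strip leading zeros: 100101110
= 100101110


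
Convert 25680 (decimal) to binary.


Divide by 2 repeatedly:
25680 ÷ 2 = 12840 remainder 0
12840 ÷ 2 = 6420 remainder 0
6420 ÷ 2 = 3210 remainder 0
3210 ÷ 2 = 1605 remainder 0
1605 ÷ 2 = 802 remainder 1
802 ÷ 2 = 401 remainder 0
401 ÷ 2 = 200 remainder 1
200 ÷ 2 = 100 remainder 0
100 ÷ 2 = 50 remainder 0
50 ÷ 2 = 25 remainder 0
25 ÷ 2 = 12 remainder 1
12 ÷ 2 = 6 remainder 0
6 ÷ 2 = 3 remainder 0
3 ÷ 2 = 1 remainder 1
1 ÷ 2 = 0 remainder 1
Reading remainders bottom-up:
= 110010001010000


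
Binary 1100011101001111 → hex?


Group into 4-bit nibbles: 1100011101001111
  1100 = C
  0111 = 7
  0100 = 4
  1111 = F
= 0xC74F


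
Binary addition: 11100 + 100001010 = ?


Align and add column by column (LSB to MSB, carry propagating):
  0000011100
+ 0100001010
  ----------
  col 0: 0 + 0 + 0 (carry in) = 0 → bit 0, carry out 0
  col 1: 0 + 1 + 0 (carry in) = 1 → bit 1, carry out 0
  col 2: 1 + 0 + 0 (carry in) = 1 → bit 1, carry out 0
  col 3: 1 + 1 + 0 (carry in) = 2 → bit 0, carry out 1
  col 4: 1 + 0 + 1 (carry in) = 2 → bit 0, carry out 1
  col 5: 0 + 0 + 1 (carry in) = 1 → bit 1, carry out 0
  col 6: 0 + 0 + 0 (carry in) = 0 → bit 0, carry out 0
  col 7: 0 + 0 + 0 (carry in) = 0 → bit 0, carry out 0
  col 8: 0 + 1 + 0 (carry in) = 1 → bit 1, carry out 0
  col 9: 0 + 0 + 0 (carry in) = 0 → bit 0, carry out 0
Reading bits MSB→LSB: 0100100110
Strip leading zeros: 100100110
= 100100110


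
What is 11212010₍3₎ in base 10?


Positional values (base 3):
  0 × 3^0 = 0 × 1 = 0
  1 × 3^1 = 1 × 3 = 3
  0 × 3^2 = 0 × 9 = 0
  2 × 3^3 = 2 × 27 = 54
  1 × 3^4 = 1 × 81 = 81
  2 × 3^5 = 2 × 243 = 486
  1 × 3^6 = 1 × 729 = 729
  1 × 3^7 = 1 × 2187 = 2187
Sum = 0 + 3 + 0 + 54 + 81 + 486 + 729 + 2187
= 3540


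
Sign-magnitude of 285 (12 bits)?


Sign bit: 0 (positive)
Magnitude: 285 = 00100011101
= 000100011101


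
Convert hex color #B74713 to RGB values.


Hex: #B74713
R = B7₁₆ = 183
G = 47₁₆ = 71
B = 13₁₆ = 19
= RGB(183, 71, 19)


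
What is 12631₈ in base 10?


Positional values:
Position 0: 1 × 8^0 = 1
Position 1: 3 × 8^1 = 24
Position 2: 6 × 8^2 = 384
Position 3: 2 × 8^3 = 1024
Position 4: 1 × 8^4 = 4096
Sum = 1 + 24 + 384 + 1024 + 4096
= 5529


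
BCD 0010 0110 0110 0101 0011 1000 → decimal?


Each 4-bit group → digit:
  0010 → 2
  0110 → 6
  0110 → 6
  0101 → 5
  0011 → 3
  1000 → 8
= 266538


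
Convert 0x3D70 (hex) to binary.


Each hex digit → 4 binary bits:
  3 = 0011
  D = 1101
  7 = 0111
  0 = 0000
Concatenate: 0011 1101 0111 0000
= 0011110101110000


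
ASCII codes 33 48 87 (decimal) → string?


Codes (decimal): 33 48 87
Per-code ASCII lookup:
  33  (special character) → '!'
  48  (range 48-57: digits, 48 - 48 = 0) → '0'
  87  (range 65-90: uppercase, 87 - 65 = 22) → 'W'
= '!0W'


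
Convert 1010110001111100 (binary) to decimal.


Positional values:
Bit 2: 1 × 2^2 = 4
Bit 3: 1 × 2^3 = 8
Bit 4: 1 × 2^4 = 16
Bit 5: 1 × 2^5 = 32
Bit 6: 1 × 2^6 = 64
Bit 10: 1 × 2^10 = 1024
Bit 11: 1 × 2^11 = 2048
Bit 13: 1 × 2^13 = 8192
Bit 15: 1 × 2^15 = 32768
Sum = 4 + 8 + 16 + 32 + 64 + 1024 + 2048 + 8192 + 32768
= 44156


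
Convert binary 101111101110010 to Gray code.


Binary: 101111101110010
Gray code: G = B XOR (B >> 1)
B >> 1 = 010111110111001
101111101110010 XOR 010111110111001:
  1 XOR 0 = 1
  0 XOR 1 = 1
  1 XOR 0 = 1
  1 XOR 1 = 0
  1 XOR 1 = 0
  1 XOR 1 = 0
  1 XOR 1 = 0
  0 XOR 1 = 1
  1 XOR 0 = 1
  1 XOR 1 = 0
  1 XOR 1 = 0
  0 XOR 1 = 1
  0 XOR 0 = 0
  1 XOR 0 = 1
  0 XOR 1 = 1
= 111000011001011


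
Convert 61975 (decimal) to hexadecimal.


Divide by 16 repeatedly:
61975 ÷ 16 = 3873 remainder 7 (7)
3873 ÷ 16 = 242 remainder 1 (1)
242 ÷ 16 = 15 remainder 2 (2)
15 ÷ 16 = 0 remainder 15 (F)
Reading remainders bottom-up:
= 0xF217


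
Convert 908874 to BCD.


Each digit → 4-bit binary:
  9 → 1001
  0 → 0000
  8 → 1000
  8 → 1000
  7 → 0111
  4 → 0100
= 1001 0000 1000 1000 0111 0100


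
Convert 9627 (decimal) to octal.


Divide by 8 repeatedly:
9627 ÷ 8 = 1203 remainder 3
1203 ÷ 8 = 150 remainder 3
150 ÷ 8 = 18 remainder 6
18 ÷ 8 = 2 remainder 2
2 ÷ 8 = 0 remainder 2
Reading remainders bottom-up:
= 0o22633


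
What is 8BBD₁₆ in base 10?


Positional values:
Position 0: D × 16^0 = 13 × 1 = 13
Position 1: B × 16^1 = 11 × 16 = 176
Position 2: B × 16^2 = 11 × 256 = 2816
Position 3: 8 × 16^3 = 8 × 4096 = 32768
Sum = 13 + 176 + 2816 + 32768
= 35773


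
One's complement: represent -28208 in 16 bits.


Original: 0110111000110000
Invert all bits:
  bit 0: 0 → 1
  bit 1: 1 → 0
  bit 2: 1 → 0
  bit 3: 0 → 1
  bit 4: 1 → 0
  bit 5: 1 → 0
  bit 6: 1 → 0
  bit 7: 0 → 1
  bit 8: 0 → 1
  bit 9: 0 → 1
  bit 10: 1 → 0
  bit 11: 1 → 0
  bit 12: 0 → 1
  bit 13: 0 → 1
  bit 14: 0 → 1
  bit 15: 0 → 1
= 1001000111001111


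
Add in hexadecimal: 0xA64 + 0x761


Align and add column by column (LSB to MSB, each column mod 16 with carry):
  0A64
+ 0761
  ----
  col 0: 4(4) + 1(1) + 0 (carry in) = 5 → 5(5), carry out 0
  col 1: 6(6) + 6(6) + 0 (carry in) = 12 → C(12), carry out 0
  col 2: A(10) + 7(7) + 0 (carry in) = 17 → 1(1), carry out 1
  col 3: 0(0) + 0(0) + 1 (carry in) = 1 → 1(1), carry out 0
Reading digits MSB→LSB: 11C5
Strip leading zeros: 11C5
= 0x11C5


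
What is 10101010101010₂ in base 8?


Group into 3-bit groups: 010101010101010
  010 = 2
  101 = 5
  010 = 2
  101 = 5
  010 = 2
= 0o25252


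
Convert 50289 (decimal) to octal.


Divide by 8 repeatedly:
50289 ÷ 8 = 6286 remainder 1
6286 ÷ 8 = 785 remainder 6
785 ÷ 8 = 98 remainder 1
98 ÷ 8 = 12 remainder 2
12 ÷ 8 = 1 remainder 4
1 ÷ 8 = 0 remainder 1
Reading remainders bottom-up:
= 0o142161


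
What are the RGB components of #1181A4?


Hex: #1181A4
R = 11₁₆ = 17
G = 81₁₆ = 129
B = A4₁₆ = 164
= RGB(17, 129, 164)


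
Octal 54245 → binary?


Each octal digit → 3 binary bits:
  5 = 101
  4 = 100
  2 = 010
  4 = 100
  5 = 101
Concatenate: 101 100 010 100 101
= 101100010100101


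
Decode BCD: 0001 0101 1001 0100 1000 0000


Each 4-bit group → digit:
  0001 → 1
  0101 → 5
  1001 → 9
  0100 → 4
  1000 → 8
  0000 → 0
= 159480


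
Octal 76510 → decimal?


Positional values:
Position 0: 0 × 8^0 = 0
Position 1: 1 × 8^1 = 8
Position 2: 5 × 8^2 = 320
Position 3: 6 × 8^3 = 3072
Position 4: 7 × 8^4 = 28672
Sum = 0 + 8 + 320 + 3072 + 28672
= 32072


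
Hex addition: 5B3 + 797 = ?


Align and add column by column (LSB to MSB, each column mod 16 with carry):
  05B3
+ 0797
  ----
  col 0: 3(3) + 7(7) + 0 (carry in) = 10 → A(10), carry out 0
  col 1: B(11) + 9(9) + 0 (carry in) = 20 → 4(4), carry out 1
  col 2: 5(5) + 7(7) + 1 (carry in) = 13 → D(13), carry out 0
  col 3: 0(0) + 0(0) + 0 (carry in) = 0 → 0(0), carry out 0
Reading digits MSB→LSB: 0D4A
Strip leading zeros: D4A
= 0xD4A


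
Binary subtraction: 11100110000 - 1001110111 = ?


Align and subtract column by column (LSB to MSB, borrowing when needed):
  11100110000
- 01001110111
  -----------
  col 0: (0 - 0 borrow-in) - 1 → borrow from next column: (0+2) - 1 = 1, borrow out 1
  col 1: (0 - 1 borrow-in) - 1 → borrow from next column: (-1+2) - 1 = 0, borrow out 1
  col 2: (0 - 1 borrow-in) - 1 → borrow from next column: (-1+2) - 1 = 0, borrow out 1
  col 3: (0 - 1 borrow-in) - 0 → borrow from next column: (-1+2) - 0 = 1, borrow out 1
  col 4: (1 - 1 borrow-in) - 1 → borrow from next column: (0+2) - 1 = 1, borrow out 1
  col 5: (1 - 1 borrow-in) - 1 → borrow from next column: (0+2) - 1 = 1, borrow out 1
  col 6: (0 - 1 borrow-in) - 1 → borrow from next column: (-1+2) - 1 = 0, borrow out 1
  col 7: (0 - 1 borrow-in) - 0 → borrow from next column: (-1+2) - 0 = 1, borrow out 1
  col 8: (1 - 1 borrow-in) - 0 → 0 - 0 = 0, borrow out 0
  col 9: (1 - 0 borrow-in) - 1 → 1 - 1 = 0, borrow out 0
  col 10: (1 - 0 borrow-in) - 0 → 1 - 0 = 1, borrow out 0
Reading bits MSB→LSB: 10010111001
Strip leading zeros: 10010111001
= 10010111001


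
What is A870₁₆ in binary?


Each hex digit → 4 binary bits:
  A = 1010
  8 = 1000
  7 = 0111
  0 = 0000
Concatenate: 1010 1000 0111 0000
= 1010100001110000


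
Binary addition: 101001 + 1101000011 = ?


Align and add column by column (LSB to MSB, carry propagating):
  00000101001
+ 01101000011
  -----------
  col 0: 1 + 1 + 0 (carry in) = 2 → bit 0, carry out 1
  col 1: 0 + 1 + 1 (carry in) = 2 → bit 0, carry out 1
  col 2: 0 + 0 + 1 (carry in) = 1 → bit 1, carry out 0
  col 3: 1 + 0 + 0 (carry in) = 1 → bit 1, carry out 0
  col 4: 0 + 0 + 0 (carry in) = 0 → bit 0, carry out 0
  col 5: 1 + 0 + 0 (carry in) = 1 → bit 1, carry out 0
  col 6: 0 + 1 + 0 (carry in) = 1 → bit 1, carry out 0
  col 7: 0 + 0 + 0 (carry in) = 0 → bit 0, carry out 0
  col 8: 0 + 1 + 0 (carry in) = 1 → bit 1, carry out 0
  col 9: 0 + 1 + 0 (carry in) = 1 → bit 1, carry out 0
  col 10: 0 + 0 + 0 (carry in) = 0 → bit 0, carry out 0
Reading bits MSB→LSB: 01101101100
Strip leading zeros: 1101101100
= 1101101100


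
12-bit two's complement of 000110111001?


Original: 000110111001
Step 1 - Invert all bits: 111001000110
Step 2 - Add 1: 111001000110 + 1
= 111001000111 (represents -441)


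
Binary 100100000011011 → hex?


Group into 4-bit nibbles: 0100100000011011
  0100 = 4
  1000 = 8
  0001 = 1
  1011 = B
= 0x481B


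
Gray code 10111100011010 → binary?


Gray code: 10111100011010
MSB stays the same: 1
Each subsequent bit = prev_binary XOR current_gray:
  B[1] = 1 XOR 0 = 1
  B[2] = 1 XOR 1 = 0
  B[3] = 0 XOR 1 = 1
  B[4] = 1 XOR 1 = 0
  B[5] = 0 XOR 1 = 1
  B[6] = 1 XOR 0 = 1
  B[7] = 1 XOR 0 = 1
  B[8] = 1 XOR 0 = 1
  B[9] = 1 XOR 1 = 0
  B[10] = 0 XOR 1 = 1
  B[11] = 1 XOR 0 = 1
  B[12] = 1 XOR 1 = 0
  B[13] = 0 XOR 0 = 0
= 11010111101100 (13804 decimal)


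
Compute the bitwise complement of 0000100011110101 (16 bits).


Original: 0000100011110101
Invert all bits:
  bit 0: 0 → 1
  bit 1: 0 → 1
  bit 2: 0 → 1
  bit 3: 0 → 1
  bit 4: 1 → 0
  bit 5: 0 → 1
  bit 6: 0 → 1
  bit 7: 0 → 1
  bit 8: 1 → 0
  bit 9: 1 → 0
  bit 10: 1 → 0
  bit 11: 1 → 0
  bit 12: 0 → 1
  bit 13: 1 → 0
  bit 14: 0 → 1
  bit 15: 1 → 0
= 1111011100001010
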